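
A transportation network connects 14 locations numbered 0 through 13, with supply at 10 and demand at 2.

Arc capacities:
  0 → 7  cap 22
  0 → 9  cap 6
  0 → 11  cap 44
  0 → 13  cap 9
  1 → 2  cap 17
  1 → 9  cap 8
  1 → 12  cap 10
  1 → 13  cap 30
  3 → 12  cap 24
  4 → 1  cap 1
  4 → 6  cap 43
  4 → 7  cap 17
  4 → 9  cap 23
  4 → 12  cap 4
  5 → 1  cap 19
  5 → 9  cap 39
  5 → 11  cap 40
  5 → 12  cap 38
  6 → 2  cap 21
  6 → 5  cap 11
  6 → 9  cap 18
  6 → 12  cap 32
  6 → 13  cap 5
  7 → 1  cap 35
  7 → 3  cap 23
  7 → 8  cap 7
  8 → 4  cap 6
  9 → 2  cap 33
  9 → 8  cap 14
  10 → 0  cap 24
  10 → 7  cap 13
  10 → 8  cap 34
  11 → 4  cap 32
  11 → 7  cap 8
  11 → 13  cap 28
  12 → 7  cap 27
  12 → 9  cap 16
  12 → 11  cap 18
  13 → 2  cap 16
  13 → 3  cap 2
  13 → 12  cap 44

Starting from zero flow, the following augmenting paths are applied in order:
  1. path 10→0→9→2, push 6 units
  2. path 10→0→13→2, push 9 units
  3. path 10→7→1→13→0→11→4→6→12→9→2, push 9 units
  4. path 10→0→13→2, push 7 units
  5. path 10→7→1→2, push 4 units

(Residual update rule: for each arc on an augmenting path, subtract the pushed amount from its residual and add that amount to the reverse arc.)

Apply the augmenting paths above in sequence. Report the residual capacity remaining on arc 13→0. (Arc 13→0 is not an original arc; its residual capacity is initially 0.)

after path 1 (10→0→9→2, push 6): res(13,0)=0
after path 2 (10→0→13→2, push 9): res(13,0)=9
after path 3 (10→7→1→13→0→11→4→6→12→9→2, push 9): res(13,0)=0
after path 4 (10→0→13→2, push 7): res(13,0)=7
after path 5 (10→7→1→2, push 4): res(13,0)=7

Residual capacity of (13,0): 7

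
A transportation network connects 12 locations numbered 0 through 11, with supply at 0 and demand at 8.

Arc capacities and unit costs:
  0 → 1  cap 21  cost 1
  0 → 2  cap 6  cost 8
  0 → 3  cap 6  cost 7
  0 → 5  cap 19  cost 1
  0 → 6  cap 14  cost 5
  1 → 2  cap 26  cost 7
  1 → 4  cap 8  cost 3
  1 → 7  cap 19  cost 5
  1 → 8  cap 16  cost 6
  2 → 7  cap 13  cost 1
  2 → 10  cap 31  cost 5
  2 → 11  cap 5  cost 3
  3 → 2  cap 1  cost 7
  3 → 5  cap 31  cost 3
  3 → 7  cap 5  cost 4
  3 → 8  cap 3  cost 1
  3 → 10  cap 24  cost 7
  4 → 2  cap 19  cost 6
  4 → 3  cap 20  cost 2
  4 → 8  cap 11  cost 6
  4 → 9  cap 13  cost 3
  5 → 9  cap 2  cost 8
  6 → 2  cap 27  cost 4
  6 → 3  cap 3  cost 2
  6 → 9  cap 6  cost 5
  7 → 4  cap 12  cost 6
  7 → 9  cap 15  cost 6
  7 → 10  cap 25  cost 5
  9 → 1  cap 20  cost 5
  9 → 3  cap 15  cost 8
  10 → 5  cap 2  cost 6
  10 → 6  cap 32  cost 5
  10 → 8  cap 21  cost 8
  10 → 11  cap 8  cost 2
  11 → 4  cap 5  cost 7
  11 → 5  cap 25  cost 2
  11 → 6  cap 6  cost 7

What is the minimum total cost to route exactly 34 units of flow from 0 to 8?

Minimum cost for 34 units: 400

shortest-cost path #1: 0→1→8 push 16 @ unit cost 7 (adds 112)
shortest-cost path #2: 0→1→4→3→8 push 3 @ unit cost 7 (adds 21)
shortest-cost path #3: 0→1→4→8 push 2 @ unit cost 10 (adds 20)
shortest-cost path #4: 0→3→4→8 push 3 @ unit cost 11 (adds 33)
shortest-cost path #5: 0→2→10→8 push 6 @ unit cost 21 (adds 126)
shortest-cost path #6: 0→3→10→8 push 3 @ unit cost 22 (adds 66)
shortest-cost path #7: 0→6→2→10→8 push 1 @ unit cost 22 (adds 22)
total cost = 400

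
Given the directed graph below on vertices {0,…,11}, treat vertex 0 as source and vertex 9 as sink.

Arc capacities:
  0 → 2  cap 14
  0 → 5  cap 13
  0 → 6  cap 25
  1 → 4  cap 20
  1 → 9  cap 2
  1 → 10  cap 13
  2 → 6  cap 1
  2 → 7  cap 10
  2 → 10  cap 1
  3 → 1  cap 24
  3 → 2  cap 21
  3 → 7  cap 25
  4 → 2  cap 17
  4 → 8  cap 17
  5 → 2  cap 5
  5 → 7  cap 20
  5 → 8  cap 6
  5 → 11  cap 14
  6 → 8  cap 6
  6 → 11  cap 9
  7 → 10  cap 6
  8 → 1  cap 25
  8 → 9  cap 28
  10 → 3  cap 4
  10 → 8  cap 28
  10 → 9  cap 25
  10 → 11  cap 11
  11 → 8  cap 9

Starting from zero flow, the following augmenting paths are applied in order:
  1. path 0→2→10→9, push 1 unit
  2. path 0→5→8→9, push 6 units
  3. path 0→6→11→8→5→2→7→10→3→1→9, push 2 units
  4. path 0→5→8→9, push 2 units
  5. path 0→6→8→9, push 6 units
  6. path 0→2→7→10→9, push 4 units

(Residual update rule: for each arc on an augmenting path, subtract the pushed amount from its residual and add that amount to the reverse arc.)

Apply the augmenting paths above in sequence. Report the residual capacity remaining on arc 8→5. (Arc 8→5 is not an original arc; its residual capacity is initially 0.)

Residual capacity of (8,5): 6

after path 1 (0→2→10→9, push 1): res(8,5)=0
after path 2 (0→5→8→9, push 6): res(8,5)=6
after path 3 (0→6→11→8→5→2→7→10→3→1→9, push 2): res(8,5)=4
after path 4 (0→5→8→9, push 2): res(8,5)=6
after path 5 (0→6→8→9, push 6): res(8,5)=6
after path 6 (0→2→7→10→9, push 4): res(8,5)=6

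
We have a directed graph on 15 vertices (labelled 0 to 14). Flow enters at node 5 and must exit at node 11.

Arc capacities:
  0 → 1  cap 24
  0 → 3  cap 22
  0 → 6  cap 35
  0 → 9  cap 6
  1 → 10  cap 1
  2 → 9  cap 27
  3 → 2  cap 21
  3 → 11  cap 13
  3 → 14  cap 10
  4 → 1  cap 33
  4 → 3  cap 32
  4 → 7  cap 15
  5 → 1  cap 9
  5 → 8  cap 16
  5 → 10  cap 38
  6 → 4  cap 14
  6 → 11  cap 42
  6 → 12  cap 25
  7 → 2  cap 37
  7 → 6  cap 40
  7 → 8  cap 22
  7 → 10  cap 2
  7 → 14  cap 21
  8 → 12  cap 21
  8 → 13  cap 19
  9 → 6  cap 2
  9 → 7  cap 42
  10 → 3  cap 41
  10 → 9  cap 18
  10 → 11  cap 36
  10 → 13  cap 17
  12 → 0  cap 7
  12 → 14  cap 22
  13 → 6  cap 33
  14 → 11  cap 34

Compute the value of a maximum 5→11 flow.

Maximum flow value: 55

augment #1: 5→10→11 bottleneck 36, total now 36
augment #2: 5→10→3→11 bottleneck 2, total now 38
augment #3: 5→1→10→3→11 bottleneck 1, total now 39
augment #4: 5→8→12→14→11 bottleneck 16, total now 55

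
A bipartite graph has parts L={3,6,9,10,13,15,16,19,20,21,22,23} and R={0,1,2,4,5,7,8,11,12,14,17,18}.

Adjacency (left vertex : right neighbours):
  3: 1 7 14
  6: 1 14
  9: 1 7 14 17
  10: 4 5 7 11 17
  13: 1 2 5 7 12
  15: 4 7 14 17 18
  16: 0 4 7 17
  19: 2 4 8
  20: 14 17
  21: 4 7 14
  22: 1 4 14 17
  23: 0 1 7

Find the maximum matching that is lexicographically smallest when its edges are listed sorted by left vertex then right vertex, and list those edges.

Lex-smallest maximum matching: {(3,1), (6,14), (9,7), (10,5), (13,2), (15,18), (16,0), (19,8), (20,17), (21,4)}

|M| = 10 (so the lex-smallest maximum matching has 10 edges)
process left vertices in ascending order; for each, take the smallest-labelled available neighbour that still permits 10 edges overall, or leave it unmatched if none does
lex-smallest matching: {3-1, 6-14, 9-7, 10-5, 13-2, 15-18, 16-0, 19-8, 20-17, 21-4}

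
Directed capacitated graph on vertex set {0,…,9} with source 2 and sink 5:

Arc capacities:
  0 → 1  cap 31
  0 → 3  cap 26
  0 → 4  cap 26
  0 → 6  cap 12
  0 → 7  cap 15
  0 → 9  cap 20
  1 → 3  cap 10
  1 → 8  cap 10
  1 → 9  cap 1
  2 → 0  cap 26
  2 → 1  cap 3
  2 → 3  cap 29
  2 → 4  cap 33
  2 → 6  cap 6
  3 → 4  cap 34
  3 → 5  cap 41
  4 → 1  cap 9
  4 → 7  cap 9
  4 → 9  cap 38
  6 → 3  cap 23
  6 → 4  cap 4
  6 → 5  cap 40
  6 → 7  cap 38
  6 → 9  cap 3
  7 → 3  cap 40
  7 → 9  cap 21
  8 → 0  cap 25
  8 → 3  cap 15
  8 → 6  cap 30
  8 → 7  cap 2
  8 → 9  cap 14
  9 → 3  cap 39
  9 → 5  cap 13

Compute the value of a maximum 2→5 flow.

augment #1: 2→3→5 bottleneck 29, total now 29
augment #2: 2→6→5 bottleneck 6, total now 35
augment #3: 2→0→3→5 bottleneck 12, total now 47
augment #4: 2→0→6→5 bottleneck 12, total now 59
augment #5: 2→0→9→5 bottleneck 2, total now 61
augment #6: 2→1→9→5 bottleneck 1, total now 62
augment #7: 2→4→9→5 bottleneck 10, total now 72
augment #8: 2→1→8→6→5 bottleneck 2, total now 74
augment #9: 2→4→1→8→6→5 bottleneck 8, total now 82

Maximum flow value: 82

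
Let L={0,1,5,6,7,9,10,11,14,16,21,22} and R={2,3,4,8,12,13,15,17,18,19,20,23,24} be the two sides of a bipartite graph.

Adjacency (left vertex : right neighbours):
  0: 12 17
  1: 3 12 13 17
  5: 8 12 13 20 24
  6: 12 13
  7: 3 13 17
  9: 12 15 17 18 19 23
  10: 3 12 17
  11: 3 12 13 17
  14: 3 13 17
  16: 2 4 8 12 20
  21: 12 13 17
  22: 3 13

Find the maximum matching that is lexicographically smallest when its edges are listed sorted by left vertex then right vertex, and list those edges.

|M| = 7 (so the lex-smallest maximum matching has 7 edges)
process left vertices in ascending order; for each, take the smallest-labelled available neighbour that still permits 7 edges overall, or leave it unmatched if none does
lex-smallest matching: {0-12, 1-3, 5-8, 6-13, 7-17, 9-15, 16-2}

Lex-smallest maximum matching: {(0,12), (1,3), (5,8), (6,13), (7,17), (9,15), (16,2)}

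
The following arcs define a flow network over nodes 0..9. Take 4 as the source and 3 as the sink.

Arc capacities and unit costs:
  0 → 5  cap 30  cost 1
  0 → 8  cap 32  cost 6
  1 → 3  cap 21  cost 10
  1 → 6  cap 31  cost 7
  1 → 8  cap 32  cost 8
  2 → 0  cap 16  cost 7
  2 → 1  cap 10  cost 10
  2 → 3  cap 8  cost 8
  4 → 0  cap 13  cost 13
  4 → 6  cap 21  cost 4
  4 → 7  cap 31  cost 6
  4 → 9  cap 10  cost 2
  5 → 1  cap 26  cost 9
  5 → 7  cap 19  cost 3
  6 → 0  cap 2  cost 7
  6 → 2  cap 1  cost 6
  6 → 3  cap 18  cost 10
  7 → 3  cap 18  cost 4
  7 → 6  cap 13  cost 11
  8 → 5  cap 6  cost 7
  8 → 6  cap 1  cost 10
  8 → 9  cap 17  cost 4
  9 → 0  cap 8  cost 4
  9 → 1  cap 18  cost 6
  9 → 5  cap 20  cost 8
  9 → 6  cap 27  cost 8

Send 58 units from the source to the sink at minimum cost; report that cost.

shortest-cost path #1: 4→7→3 push 18 @ unit cost 10 (adds 180)
shortest-cost path #2: 4→6→3 push 18 @ unit cost 14 (adds 252)
shortest-cost path #3: 4→9→1→3 push 10 @ unit cost 18 (adds 180)
shortest-cost path #4: 4→6→2→3 push 1 @ unit cost 18 (adds 18)
shortest-cost path #5: 4→6→0→5→1→3 push 2 @ unit cost 31 (adds 62)
shortest-cost path #6: 4→0→5→1→3 push 9 @ unit cost 33 (adds 297)
total cost = 989

Minimum cost for 58 units: 989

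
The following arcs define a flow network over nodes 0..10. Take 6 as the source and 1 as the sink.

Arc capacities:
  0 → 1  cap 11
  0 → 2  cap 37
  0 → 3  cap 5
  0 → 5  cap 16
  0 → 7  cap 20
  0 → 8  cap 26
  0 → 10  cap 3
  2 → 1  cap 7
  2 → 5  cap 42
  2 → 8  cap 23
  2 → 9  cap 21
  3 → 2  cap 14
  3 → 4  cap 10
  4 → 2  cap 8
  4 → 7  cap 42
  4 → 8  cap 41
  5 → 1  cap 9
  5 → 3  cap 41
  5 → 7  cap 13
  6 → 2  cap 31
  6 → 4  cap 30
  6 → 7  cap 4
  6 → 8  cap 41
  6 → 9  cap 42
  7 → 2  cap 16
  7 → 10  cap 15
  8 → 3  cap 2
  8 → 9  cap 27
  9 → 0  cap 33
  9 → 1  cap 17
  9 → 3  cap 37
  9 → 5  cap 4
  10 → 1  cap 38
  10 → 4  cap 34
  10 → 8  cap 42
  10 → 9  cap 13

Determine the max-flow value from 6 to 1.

Maximum flow value: 62

augment #1: 6→2→1 bottleneck 7, total now 7
augment #2: 6→9→1 bottleneck 17, total now 24
augment #3: 6→2→5→1 bottleneck 9, total now 33
augment #4: 6→7→10→1 bottleneck 4, total now 37
augment #5: 6→9→0→1 bottleneck 11, total now 48
augment #6: 6→4→7→10→1 bottleneck 11, total now 59
augment #7: 6→9→0→10→1 bottleneck 3, total now 62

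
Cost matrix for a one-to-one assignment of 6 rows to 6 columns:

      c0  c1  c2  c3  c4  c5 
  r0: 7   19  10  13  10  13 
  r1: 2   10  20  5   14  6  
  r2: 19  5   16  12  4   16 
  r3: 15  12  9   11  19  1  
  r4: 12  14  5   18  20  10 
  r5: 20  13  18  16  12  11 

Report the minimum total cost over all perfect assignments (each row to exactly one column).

Minimum assignment cost: 35

one of 2 optimal assignments: row0→col0 (cost 7), row1→col3 (cost 5), row2→col1 (cost 5), row3→col5 (cost 1), row4→col2 (cost 5), row5→col4 (cost 12)
total = 7 + 5 + 5 + 1 + 5 + 12 = 35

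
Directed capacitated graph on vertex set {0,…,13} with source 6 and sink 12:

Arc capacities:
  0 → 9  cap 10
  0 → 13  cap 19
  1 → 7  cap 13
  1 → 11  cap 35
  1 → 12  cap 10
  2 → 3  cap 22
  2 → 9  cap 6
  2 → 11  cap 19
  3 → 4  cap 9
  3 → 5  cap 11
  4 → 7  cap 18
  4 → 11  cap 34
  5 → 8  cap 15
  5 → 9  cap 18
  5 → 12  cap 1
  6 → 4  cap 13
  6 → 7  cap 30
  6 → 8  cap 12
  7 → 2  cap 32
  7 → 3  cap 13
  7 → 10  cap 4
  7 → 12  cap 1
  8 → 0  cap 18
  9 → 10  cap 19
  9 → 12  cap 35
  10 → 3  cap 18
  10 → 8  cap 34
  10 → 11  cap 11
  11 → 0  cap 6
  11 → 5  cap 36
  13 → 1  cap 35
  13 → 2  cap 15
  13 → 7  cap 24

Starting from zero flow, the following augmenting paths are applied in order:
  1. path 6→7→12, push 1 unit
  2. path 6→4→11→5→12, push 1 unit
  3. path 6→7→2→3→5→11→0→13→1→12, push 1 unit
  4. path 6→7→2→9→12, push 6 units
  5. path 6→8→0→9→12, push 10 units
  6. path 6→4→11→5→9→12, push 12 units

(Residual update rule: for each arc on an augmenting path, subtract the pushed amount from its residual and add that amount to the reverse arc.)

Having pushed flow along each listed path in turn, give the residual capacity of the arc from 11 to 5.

Residual capacity of (11,5): 24

after path 1 (6→7→12, push 1): res(11,5)=36
after path 2 (6→4→11→5→12, push 1): res(11,5)=35
after path 3 (6→7→2→3→5→11→0→13→1→12, push 1): res(11,5)=36
after path 4 (6→7→2→9→12, push 6): res(11,5)=36
after path 5 (6→8→0→9→12, push 10): res(11,5)=36
after path 6 (6→4→11→5→9→12, push 12): res(11,5)=24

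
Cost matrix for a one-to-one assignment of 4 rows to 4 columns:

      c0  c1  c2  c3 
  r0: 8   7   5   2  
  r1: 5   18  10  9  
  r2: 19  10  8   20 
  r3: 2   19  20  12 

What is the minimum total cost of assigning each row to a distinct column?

Minimum assignment cost: 24

optimal assignment: row0→col3 (cost 2), row1→col2 (cost 10), row2→col1 (cost 10), row3→col0 (cost 2)
total = 2 + 10 + 10 + 2 = 24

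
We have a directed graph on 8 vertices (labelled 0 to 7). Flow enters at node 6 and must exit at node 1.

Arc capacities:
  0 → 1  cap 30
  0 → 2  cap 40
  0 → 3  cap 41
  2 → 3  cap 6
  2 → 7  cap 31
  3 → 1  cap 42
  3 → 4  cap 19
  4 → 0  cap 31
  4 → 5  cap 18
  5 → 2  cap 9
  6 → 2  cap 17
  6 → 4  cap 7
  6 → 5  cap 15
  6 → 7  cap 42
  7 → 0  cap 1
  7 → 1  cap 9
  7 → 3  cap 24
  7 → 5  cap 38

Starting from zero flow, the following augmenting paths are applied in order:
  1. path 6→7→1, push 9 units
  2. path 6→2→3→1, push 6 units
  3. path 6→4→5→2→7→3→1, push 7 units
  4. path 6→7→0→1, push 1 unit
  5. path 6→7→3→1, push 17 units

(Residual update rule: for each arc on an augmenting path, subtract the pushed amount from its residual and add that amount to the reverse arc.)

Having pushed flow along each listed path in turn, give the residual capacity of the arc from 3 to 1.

Residual capacity of (3,1): 12

after path 1 (6→7→1, push 9): res(3,1)=42
after path 2 (6→2→3→1, push 6): res(3,1)=36
after path 3 (6→4→5→2→7→3→1, push 7): res(3,1)=29
after path 4 (6→7→0→1, push 1): res(3,1)=29
after path 5 (6→7→3→1, push 17): res(3,1)=12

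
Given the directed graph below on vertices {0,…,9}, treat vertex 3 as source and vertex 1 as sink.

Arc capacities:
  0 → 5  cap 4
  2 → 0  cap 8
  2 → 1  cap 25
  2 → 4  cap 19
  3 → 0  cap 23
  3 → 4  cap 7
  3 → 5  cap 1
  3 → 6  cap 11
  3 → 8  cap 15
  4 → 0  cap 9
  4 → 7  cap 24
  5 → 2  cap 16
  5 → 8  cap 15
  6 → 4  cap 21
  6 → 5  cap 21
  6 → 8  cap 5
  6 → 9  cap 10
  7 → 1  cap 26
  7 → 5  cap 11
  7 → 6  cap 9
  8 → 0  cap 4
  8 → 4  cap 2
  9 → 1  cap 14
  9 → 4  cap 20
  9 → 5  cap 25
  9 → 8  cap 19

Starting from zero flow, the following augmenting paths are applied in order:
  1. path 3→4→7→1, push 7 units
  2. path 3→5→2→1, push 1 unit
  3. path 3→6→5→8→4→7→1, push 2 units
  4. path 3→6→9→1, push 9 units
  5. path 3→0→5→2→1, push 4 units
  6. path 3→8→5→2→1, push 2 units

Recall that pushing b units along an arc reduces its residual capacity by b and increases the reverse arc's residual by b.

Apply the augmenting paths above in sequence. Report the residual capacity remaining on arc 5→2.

after path 1 (3→4→7→1, push 7): res(5,2)=16
after path 2 (3→5→2→1, push 1): res(5,2)=15
after path 3 (3→6→5→8→4→7→1, push 2): res(5,2)=15
after path 4 (3→6→9→1, push 9): res(5,2)=15
after path 5 (3→0→5→2→1, push 4): res(5,2)=11
after path 6 (3→8→5→2→1, push 2): res(5,2)=9

Residual capacity of (5,2): 9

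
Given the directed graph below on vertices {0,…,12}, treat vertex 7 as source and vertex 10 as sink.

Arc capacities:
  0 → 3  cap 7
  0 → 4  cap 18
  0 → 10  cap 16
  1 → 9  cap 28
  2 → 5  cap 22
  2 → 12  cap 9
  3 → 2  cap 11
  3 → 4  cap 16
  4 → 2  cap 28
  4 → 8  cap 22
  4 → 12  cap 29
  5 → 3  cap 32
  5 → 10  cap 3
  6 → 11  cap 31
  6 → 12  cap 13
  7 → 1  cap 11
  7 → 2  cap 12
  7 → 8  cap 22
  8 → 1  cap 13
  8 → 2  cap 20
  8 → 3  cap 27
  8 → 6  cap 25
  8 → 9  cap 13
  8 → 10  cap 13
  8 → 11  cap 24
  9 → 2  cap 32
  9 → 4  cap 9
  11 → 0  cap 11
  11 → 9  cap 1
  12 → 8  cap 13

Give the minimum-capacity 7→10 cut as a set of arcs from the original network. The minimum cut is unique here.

augment #1: 7→8→10 push 13
augment #2: 7→2→5→10 push 3
augment #3: 7→8→11→0→10 push 9
augment #4: 7→2→12→8→11→0→10 push 2
max flow = 27; residual-reachable set from 7 gives S-side
cut edges (S→T): {(5,10), (8,10), (11,0)} total cap 27

Min-cut arcs: {(5,10), (8,10), (11,0)} (total capacity 27)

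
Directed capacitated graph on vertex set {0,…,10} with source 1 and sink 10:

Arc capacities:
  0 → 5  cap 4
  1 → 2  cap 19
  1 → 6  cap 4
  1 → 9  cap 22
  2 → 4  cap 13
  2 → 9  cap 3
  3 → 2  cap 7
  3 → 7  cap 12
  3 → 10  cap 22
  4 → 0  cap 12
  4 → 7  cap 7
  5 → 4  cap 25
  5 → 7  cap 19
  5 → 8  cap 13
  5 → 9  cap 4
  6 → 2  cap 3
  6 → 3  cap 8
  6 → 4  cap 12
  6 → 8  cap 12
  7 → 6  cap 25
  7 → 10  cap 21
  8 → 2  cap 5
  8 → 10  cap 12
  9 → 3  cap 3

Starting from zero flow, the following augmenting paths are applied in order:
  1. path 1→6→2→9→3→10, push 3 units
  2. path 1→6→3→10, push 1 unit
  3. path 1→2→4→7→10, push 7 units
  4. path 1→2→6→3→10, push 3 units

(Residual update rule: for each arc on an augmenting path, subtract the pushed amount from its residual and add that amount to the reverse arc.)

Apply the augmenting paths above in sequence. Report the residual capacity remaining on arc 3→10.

Residual capacity of (3,10): 15

after path 1 (1→6→2→9→3→10, push 3): res(3,10)=19
after path 2 (1→6→3→10, push 1): res(3,10)=18
after path 3 (1→2→4→7→10, push 7): res(3,10)=18
after path 4 (1→2→6→3→10, push 3): res(3,10)=15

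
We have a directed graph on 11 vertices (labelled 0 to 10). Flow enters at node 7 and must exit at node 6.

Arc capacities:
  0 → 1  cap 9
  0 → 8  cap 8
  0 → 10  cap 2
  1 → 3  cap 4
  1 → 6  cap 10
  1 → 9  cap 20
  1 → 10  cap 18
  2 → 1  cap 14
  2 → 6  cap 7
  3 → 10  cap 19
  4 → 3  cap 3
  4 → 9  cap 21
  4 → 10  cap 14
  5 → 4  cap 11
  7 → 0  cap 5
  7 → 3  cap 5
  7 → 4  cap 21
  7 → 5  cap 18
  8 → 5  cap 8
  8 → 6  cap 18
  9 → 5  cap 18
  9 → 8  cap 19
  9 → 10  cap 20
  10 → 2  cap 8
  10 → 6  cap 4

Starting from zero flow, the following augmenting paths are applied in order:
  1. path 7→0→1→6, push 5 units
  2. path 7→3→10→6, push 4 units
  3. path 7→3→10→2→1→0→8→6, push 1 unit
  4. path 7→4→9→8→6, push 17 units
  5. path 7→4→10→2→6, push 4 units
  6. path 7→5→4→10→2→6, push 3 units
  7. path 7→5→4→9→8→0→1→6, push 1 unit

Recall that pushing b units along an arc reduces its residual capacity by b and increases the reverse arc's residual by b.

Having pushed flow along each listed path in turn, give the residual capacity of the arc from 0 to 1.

after path 1 (7→0→1→6, push 5): res(0,1)=4
after path 2 (7→3→10→6, push 4): res(0,1)=4
after path 3 (7→3→10→2→1→0→8→6, push 1): res(0,1)=5
after path 4 (7→4→9→8→6, push 17): res(0,1)=5
after path 5 (7→4→10→2→6, push 4): res(0,1)=5
after path 6 (7→5→4→10→2→6, push 3): res(0,1)=5
after path 7 (7→5→4→9→8→0→1→6, push 1): res(0,1)=4

Residual capacity of (0,1): 4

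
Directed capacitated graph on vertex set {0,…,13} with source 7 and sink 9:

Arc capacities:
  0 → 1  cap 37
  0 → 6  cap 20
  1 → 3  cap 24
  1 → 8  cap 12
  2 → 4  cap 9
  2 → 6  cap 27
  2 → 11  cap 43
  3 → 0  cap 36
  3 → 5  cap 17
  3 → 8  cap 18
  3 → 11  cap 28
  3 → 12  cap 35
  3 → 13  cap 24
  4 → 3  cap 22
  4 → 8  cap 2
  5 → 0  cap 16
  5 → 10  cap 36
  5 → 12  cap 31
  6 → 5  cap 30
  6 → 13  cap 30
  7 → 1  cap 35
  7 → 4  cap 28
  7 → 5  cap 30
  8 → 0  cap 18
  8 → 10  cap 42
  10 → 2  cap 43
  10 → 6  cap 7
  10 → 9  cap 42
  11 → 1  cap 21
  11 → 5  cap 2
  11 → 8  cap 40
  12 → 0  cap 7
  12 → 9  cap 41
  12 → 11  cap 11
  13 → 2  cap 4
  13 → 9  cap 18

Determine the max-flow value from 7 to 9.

Maximum flow value: 89

augment #1: 7→5→10→9 bottleneck 30, total now 30
augment #2: 7→1→3→12→9 bottleneck 24, total now 54
augment #3: 7→1→8→10→9 bottleneck 11, total now 65
augment #4: 7→4→3→12→9 bottleneck 11, total now 76
augment #5: 7→4→3→13→9 bottleneck 11, total now 87
augment #6: 7→4→8→10→9 bottleneck 1, total now 88
augment #7: 7→4→8→0→6→13→9 bottleneck 1, total now 89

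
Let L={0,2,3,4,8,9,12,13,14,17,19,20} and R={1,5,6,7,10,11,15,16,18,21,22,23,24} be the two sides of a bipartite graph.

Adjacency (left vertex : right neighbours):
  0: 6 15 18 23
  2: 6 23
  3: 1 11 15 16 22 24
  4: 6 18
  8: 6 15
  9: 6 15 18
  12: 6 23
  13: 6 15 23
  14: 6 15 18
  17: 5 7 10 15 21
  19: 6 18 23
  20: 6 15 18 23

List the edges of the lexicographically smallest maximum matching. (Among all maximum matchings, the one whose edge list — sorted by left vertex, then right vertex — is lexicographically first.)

Lex-smallest maximum matching: {(0,6), (2,23), (3,1), (4,18), (8,15), (17,5)}

|M| = 6 (so the lex-smallest maximum matching has 6 edges)
process left vertices in ascending order; for each, take the smallest-labelled available neighbour that still permits 6 edges overall, or leave it unmatched if none does
lex-smallest matching: {0-6, 2-23, 3-1, 4-18, 8-15, 17-5}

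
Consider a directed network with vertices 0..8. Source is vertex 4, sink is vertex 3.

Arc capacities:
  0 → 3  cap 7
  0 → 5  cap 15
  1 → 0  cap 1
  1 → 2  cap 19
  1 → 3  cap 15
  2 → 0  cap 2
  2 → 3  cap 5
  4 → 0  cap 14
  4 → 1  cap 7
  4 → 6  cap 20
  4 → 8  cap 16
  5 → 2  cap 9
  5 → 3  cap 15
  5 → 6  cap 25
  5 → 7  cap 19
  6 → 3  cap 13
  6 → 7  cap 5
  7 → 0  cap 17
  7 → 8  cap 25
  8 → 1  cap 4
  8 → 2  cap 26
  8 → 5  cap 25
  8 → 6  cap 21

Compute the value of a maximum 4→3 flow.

augment #1: 4→0→3 bottleneck 7, total now 7
augment #2: 4→1→3 bottleneck 7, total now 14
augment #3: 4→6→3 bottleneck 13, total now 27
augment #4: 4→0→5→3 bottleneck 7, total now 34
augment #5: 4→8→1→3 bottleneck 4, total now 38
augment #6: 4→8→2→3 bottleneck 5, total now 43
augment #7: 4→8→5→3 bottleneck 7, total now 50
augment #8: 4→6→7→0→5→3 bottleneck 1, total now 51

Maximum flow value: 51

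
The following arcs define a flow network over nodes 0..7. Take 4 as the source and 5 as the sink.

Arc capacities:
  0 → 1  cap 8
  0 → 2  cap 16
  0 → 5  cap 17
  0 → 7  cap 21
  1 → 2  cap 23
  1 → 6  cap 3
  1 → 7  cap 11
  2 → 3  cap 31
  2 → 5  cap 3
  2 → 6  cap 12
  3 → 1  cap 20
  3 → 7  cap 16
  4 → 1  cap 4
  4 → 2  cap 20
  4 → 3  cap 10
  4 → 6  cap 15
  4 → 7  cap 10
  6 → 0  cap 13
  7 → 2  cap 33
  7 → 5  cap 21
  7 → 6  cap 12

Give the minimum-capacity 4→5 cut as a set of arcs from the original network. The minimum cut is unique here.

augment #1: 4→2→5 push 3
augment #2: 4→7→5 push 10
augment #3: 4→1→7→5 push 4
augment #4: 4→3→7→5 push 7
augment #5: 4→6→0→5 push 13
max flow = 37; residual-reachable set from 4 gives S-side
cut edges (S→T): {(2,5), (6,0), (7,5)} total cap 37

Min-cut arcs: {(2,5), (6,0), (7,5)} (total capacity 37)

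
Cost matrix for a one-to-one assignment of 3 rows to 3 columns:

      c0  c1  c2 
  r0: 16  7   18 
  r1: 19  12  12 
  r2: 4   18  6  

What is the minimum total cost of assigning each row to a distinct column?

Minimum assignment cost: 23

optimal assignment: row0→col1 (cost 7), row1→col2 (cost 12), row2→col0 (cost 4)
total = 7 + 12 + 4 = 23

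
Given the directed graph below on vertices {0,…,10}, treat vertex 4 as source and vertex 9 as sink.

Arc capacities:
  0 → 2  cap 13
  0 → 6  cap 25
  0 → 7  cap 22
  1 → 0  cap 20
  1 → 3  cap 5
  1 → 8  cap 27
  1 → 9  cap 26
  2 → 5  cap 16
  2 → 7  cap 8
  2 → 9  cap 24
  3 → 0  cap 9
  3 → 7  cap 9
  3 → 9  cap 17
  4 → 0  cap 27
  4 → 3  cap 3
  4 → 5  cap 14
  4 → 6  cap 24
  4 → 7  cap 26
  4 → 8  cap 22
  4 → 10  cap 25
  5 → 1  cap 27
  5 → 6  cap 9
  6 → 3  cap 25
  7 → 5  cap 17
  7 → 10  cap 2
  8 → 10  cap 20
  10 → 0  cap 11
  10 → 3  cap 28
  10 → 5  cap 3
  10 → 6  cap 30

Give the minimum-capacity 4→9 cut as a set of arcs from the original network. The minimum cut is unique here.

augment #1: 4→3→9 push 3
augment #2: 4→0→2→9 push 13
augment #3: 4→5→1→9 push 14
augment #4: 4→6→3→9 push 14
augment #5: 4→7→5→1→9 push 12
max flow = 56; residual-reachable set from 4 gives S-side
cut edges (S→T): {(0,2), (1,9), (3,9)} total cap 56

Min-cut arcs: {(0,2), (1,9), (3,9)} (total capacity 56)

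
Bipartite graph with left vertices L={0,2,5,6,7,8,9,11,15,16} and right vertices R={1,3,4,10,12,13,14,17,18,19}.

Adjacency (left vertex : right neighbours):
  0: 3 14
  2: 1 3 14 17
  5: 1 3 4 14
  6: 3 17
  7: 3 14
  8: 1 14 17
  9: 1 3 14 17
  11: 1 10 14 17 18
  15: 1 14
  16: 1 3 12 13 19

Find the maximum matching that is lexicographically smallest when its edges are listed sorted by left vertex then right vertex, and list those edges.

Lex-smallest maximum matching: {(0,3), (2,1), (5,4), (6,17), (7,14), (11,10), (16,12)}

|M| = 7 (so the lex-smallest maximum matching has 7 edges)
process left vertices in ascending order; for each, take the smallest-labelled available neighbour that still permits 7 edges overall, or leave it unmatched if none does
lex-smallest matching: {0-3, 2-1, 5-4, 6-17, 7-14, 11-10, 16-12}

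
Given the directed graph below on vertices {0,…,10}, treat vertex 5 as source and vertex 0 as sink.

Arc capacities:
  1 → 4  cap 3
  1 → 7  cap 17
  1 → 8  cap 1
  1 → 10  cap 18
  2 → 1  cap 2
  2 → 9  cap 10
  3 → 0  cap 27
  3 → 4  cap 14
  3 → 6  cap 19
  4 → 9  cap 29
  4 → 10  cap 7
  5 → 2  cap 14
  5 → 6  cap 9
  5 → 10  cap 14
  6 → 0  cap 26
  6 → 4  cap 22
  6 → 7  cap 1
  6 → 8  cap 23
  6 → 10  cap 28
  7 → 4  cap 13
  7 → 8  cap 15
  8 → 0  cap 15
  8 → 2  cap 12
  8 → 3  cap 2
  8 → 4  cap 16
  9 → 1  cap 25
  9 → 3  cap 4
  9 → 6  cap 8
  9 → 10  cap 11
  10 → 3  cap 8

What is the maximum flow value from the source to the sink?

Maximum flow value: 29

augment #1: 5→6→0 bottleneck 9, total now 9
augment #2: 5→10→3→0 bottleneck 8, total now 17
augment #3: 5→2→1→8→0 bottleneck 1, total now 18
augment #4: 5→2→9→3→0 bottleneck 4, total now 22
augment #5: 5→2→9→6→0 bottleneck 6, total now 28
augment #6: 5→2→1→7→8→0 bottleneck 1, total now 29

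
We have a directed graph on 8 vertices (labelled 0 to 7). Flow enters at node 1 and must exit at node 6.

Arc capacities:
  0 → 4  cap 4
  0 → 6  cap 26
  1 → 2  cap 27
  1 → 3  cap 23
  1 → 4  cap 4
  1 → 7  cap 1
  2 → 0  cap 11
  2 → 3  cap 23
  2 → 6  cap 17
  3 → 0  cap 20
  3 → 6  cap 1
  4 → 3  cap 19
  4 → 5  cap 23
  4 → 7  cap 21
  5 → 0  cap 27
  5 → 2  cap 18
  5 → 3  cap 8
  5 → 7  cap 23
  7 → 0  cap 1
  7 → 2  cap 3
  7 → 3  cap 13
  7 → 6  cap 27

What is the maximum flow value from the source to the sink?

Maximum flow value: 53

augment #1: 1→2→6 bottleneck 17, total now 17
augment #2: 1→3→6 bottleneck 1, total now 18
augment #3: 1→7→6 bottleneck 1, total now 19
augment #4: 1→2→0→6 bottleneck 10, total now 29
augment #5: 1→3→0→6 bottleneck 16, total now 45
augment #6: 1→4→7→6 bottleneck 4, total now 49
augment #7: 1→3→0→4→7→6 bottleneck 4, total now 53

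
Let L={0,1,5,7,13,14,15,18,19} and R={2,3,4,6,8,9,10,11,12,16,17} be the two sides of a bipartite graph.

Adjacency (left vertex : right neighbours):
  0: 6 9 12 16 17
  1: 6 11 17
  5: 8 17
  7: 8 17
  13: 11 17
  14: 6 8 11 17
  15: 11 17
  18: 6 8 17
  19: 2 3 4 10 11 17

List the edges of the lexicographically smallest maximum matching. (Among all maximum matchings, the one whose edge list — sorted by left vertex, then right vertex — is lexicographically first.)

Lex-smallest maximum matching: {(0,9), (1,6), (5,8), (7,17), (13,11), (19,2)}

|M| = 6 (so the lex-smallest maximum matching has 6 edges)
process left vertices in ascending order; for each, take the smallest-labelled available neighbour that still permits 6 edges overall, or leave it unmatched if none does
lex-smallest matching: {0-9, 1-6, 5-8, 7-17, 13-11, 19-2}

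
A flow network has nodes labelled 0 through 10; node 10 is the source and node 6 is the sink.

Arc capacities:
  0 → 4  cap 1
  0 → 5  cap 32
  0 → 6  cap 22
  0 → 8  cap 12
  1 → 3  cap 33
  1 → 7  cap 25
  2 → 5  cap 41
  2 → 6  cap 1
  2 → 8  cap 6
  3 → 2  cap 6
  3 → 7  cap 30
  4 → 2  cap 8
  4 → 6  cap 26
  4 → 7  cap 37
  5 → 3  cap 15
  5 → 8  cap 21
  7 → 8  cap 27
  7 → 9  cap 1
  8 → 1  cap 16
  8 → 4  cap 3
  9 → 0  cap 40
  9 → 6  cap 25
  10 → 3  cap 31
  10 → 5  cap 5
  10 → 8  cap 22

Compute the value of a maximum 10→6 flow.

Maximum flow value: 5

augment #1: 10→3→2→6 bottleneck 1, total now 1
augment #2: 10→8→4→6 bottleneck 3, total now 4
augment #3: 10→3→7→9→6 bottleneck 1, total now 5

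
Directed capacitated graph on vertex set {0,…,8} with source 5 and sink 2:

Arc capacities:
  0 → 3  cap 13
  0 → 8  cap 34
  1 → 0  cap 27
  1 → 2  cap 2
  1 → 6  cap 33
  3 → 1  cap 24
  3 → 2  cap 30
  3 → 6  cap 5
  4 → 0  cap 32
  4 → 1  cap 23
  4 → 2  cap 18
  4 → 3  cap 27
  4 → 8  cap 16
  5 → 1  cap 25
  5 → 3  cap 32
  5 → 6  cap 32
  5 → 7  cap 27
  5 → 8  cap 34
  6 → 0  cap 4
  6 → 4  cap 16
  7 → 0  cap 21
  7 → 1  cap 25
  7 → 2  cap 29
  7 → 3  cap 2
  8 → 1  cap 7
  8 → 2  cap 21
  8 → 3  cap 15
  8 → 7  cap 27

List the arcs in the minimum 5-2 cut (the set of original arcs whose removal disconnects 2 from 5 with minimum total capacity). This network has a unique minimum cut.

Min-cut arcs: {(1,2), (3,2), (6,4), (7,2), (8,2)} (total capacity 98)

augment #1: 5→1→2 push 2
augment #2: 5→3→2 push 30
augment #3: 5→7→2 push 27
augment #4: 5→8→2 push 21
augment #5: 5→6→4→2 push 16
augment #6: 5→8→7→2 push 2
max flow = 98; residual-reachable set from 5 gives S-side
cut edges (S→T): {(1,2), (3,2), (6,4), (7,2), (8,2)} total cap 98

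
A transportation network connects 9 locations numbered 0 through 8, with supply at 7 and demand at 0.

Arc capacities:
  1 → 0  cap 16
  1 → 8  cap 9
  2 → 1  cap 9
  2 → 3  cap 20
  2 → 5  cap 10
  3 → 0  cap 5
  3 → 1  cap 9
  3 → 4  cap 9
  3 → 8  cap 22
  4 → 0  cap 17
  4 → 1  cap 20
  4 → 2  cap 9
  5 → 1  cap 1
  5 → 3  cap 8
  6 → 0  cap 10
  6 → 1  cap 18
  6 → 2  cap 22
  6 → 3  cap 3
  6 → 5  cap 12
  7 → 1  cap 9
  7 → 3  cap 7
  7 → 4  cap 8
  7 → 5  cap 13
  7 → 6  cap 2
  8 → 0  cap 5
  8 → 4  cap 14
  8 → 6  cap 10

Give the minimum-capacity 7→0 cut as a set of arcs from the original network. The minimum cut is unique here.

augment #1: 7→1→0 push 9
augment #2: 7→3→0 push 5
augment #3: 7→4→0 push 8
augment #4: 7→6→0 push 2
augment #5: 7→3→1→0 push 2
augment #6: 7→5→1→0 push 1
augment #7: 7→5→3→1→0 push 4
augment #8: 7→5→3→4→0 push 4
max flow = 35; residual-reachable set from 7 gives S-side
cut edges (S→T): {(5,1), (5,3), (7,1), (7,3), (7,4), (7,6)} total cap 35

Min-cut arcs: {(5,1), (5,3), (7,1), (7,3), (7,4), (7,6)} (total capacity 35)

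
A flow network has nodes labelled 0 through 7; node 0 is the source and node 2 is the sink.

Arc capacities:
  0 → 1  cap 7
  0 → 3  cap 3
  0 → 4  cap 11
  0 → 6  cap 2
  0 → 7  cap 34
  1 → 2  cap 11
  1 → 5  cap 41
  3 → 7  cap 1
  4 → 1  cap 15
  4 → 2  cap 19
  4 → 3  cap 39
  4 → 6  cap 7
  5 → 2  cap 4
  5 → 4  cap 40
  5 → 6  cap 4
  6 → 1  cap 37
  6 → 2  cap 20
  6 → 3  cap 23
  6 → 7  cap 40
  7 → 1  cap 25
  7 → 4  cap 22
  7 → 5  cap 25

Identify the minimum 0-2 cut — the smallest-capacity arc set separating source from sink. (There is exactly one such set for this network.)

augment #1: 0→1→2 push 7
augment #2: 0→4→2 push 11
augment #3: 0→6→2 push 2
augment #4: 0→7→1→2 push 4
augment #5: 0→7→4→2 push 8
augment #6: 0→7→5→2 push 4
augment #7: 0→7→4→6→2 push 7
augment #8: 0→7→5→6→2 push 4
max flow = 47; residual-reachable set from 0 gives S-side
cut edges (S→T): {(0,6), (1,2), (4,2), (4,6), (5,2), (5,6)} total cap 47

Min-cut arcs: {(0,6), (1,2), (4,2), (4,6), (5,2), (5,6)} (total capacity 47)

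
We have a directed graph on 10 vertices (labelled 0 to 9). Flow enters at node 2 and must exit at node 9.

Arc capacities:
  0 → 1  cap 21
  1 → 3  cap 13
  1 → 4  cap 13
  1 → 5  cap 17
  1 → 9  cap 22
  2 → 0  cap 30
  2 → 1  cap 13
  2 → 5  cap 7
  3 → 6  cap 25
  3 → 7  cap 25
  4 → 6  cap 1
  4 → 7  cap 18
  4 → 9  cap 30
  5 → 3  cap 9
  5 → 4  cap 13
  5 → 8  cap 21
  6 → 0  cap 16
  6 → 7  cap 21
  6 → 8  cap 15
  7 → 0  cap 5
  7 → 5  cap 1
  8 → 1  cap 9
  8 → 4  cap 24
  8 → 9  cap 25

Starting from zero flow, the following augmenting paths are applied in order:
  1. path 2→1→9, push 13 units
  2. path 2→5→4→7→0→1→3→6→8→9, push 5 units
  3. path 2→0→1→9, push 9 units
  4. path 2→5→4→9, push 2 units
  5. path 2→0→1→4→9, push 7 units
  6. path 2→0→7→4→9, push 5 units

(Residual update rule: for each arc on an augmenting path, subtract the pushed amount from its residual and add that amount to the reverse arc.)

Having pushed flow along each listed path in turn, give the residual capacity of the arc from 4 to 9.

after path 1 (2→1→9, push 13): res(4,9)=30
after path 2 (2→5→4→7→0→1→3→6→8→9, push 5): res(4,9)=30
after path 3 (2→0→1→9, push 9): res(4,9)=30
after path 4 (2→5→4→9, push 2): res(4,9)=28
after path 5 (2→0→1→4→9, push 7): res(4,9)=21
after path 6 (2→0→7→4→9, push 5): res(4,9)=16

Residual capacity of (4,9): 16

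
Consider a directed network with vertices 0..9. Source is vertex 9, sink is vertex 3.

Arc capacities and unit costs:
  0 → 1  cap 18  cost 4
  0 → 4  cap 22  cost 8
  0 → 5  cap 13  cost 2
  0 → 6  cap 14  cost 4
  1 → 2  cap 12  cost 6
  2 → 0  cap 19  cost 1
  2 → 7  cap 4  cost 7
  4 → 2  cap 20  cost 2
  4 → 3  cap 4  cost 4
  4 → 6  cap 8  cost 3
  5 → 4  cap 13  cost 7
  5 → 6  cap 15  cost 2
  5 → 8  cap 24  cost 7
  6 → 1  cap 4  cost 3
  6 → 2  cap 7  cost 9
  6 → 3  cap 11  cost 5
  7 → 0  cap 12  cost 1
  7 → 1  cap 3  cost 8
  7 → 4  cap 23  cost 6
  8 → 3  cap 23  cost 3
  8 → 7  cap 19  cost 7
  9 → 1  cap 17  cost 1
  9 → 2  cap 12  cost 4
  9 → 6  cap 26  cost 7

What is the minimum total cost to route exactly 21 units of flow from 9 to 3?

Minimum cost for 21 units: 302

shortest-cost path #1: 9→6→3 push 11 @ unit cost 12 (adds 132)
shortest-cost path #2: 9→2→0→4→3 push 4 @ unit cost 17 (adds 68)
shortest-cost path #3: 9→2→0→5→8→3 push 6 @ unit cost 17 (adds 102)
total cost = 302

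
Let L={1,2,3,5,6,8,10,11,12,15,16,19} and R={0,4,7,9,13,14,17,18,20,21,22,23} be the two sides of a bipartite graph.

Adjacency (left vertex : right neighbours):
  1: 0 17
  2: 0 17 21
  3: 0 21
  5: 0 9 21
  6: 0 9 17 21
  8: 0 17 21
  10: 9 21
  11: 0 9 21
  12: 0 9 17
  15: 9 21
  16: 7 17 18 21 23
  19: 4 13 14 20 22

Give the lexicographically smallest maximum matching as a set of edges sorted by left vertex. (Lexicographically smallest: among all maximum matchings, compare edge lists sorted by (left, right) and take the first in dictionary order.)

Lex-smallest maximum matching: {(1,0), (2,17), (3,21), (5,9), (16,7), (19,4)}

|M| = 6 (so the lex-smallest maximum matching has 6 edges)
process left vertices in ascending order; for each, take the smallest-labelled available neighbour that still permits 6 edges overall, or leave it unmatched if none does
lex-smallest matching: {1-0, 2-17, 3-21, 5-9, 16-7, 19-4}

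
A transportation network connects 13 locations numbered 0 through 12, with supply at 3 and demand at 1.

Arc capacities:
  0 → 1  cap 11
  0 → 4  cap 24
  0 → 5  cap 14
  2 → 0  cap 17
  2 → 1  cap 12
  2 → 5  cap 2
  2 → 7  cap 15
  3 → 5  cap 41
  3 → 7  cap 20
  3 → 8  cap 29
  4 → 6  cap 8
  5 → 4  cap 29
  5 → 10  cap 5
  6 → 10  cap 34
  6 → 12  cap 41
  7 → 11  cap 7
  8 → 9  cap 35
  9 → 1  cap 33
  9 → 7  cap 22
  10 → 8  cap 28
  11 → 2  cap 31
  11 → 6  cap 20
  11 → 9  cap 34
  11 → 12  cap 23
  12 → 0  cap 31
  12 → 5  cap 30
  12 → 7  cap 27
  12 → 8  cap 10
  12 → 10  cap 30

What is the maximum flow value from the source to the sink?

augment #1: 3→8→9→1 bottleneck 29, total now 29
augment #2: 3→7→11→2→1 bottleneck 7, total now 36
augment #3: 3→5→10→8→9→1 bottleneck 4, total now 40
augment #4: 3→5→4→6→12→0→1 bottleneck 8, total now 48

Maximum flow value: 48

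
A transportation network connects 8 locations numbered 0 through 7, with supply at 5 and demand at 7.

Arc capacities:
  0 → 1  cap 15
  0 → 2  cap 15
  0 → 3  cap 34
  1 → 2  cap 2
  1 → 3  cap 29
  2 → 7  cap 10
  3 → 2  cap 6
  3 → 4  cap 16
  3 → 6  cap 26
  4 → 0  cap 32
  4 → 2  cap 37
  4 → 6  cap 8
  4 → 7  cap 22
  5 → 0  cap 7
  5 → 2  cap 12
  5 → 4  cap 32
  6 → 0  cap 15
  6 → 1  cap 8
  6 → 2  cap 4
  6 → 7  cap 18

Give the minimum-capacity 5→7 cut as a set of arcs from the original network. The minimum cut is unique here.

augment #1: 5→2→7 push 10
augment #2: 5→4→7 push 22
augment #3: 5→4→6→7 push 8
augment #4: 5→0→3→6→7 push 7
augment #5: 5→4→0→3→6→7 push 2
max flow = 49; residual-reachable set from 5 gives S-side
cut edges (S→T): {(2,7), (5,0), (5,4)} total cap 49

Min-cut arcs: {(2,7), (5,0), (5,4)} (total capacity 49)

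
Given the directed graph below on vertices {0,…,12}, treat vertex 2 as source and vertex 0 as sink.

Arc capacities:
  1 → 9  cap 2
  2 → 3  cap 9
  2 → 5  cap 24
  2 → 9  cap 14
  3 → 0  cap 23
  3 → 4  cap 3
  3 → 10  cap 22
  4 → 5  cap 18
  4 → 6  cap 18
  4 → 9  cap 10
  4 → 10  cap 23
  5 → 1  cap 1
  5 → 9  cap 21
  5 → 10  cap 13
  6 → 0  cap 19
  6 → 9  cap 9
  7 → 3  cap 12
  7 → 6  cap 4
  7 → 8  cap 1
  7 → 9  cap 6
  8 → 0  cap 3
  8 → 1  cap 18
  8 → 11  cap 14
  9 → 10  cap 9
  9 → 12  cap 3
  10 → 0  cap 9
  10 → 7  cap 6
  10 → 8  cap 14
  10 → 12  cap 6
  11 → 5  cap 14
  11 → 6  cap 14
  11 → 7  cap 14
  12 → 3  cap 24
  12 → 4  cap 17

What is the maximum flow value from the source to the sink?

augment #1: 2→3→0 bottleneck 9, total now 9
augment #2: 2→5→10→0 bottleneck 9, total now 18
augment #3: 2→5→10→8→0 bottleneck 3, total now 21
augment #4: 2→9→12→3→0 bottleneck 3, total now 24
augment #5: 2→5→10→7→3→0 bottleneck 1, total now 25
augment #6: 2→9→10→7→3→0 bottleneck 5, total now 30
augment #7: 2→9→10→12→3→0 bottleneck 4, total now 34

Maximum flow value: 34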